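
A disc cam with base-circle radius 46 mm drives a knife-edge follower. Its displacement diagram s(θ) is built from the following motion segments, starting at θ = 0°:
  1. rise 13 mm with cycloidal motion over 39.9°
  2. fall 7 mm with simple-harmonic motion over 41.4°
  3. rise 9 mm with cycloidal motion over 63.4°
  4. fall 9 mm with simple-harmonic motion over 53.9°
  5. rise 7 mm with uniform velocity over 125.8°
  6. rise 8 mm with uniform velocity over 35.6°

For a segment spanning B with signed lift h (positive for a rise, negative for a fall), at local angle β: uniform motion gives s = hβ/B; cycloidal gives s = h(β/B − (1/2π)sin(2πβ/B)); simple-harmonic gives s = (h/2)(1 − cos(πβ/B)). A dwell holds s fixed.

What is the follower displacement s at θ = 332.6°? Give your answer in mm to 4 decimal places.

seg 1 [0°–39.9°] cycloidal, h=13: full span → s += 13 → s = 13.0000
seg 2 [39.9°–81.3°] simple-harmonic, h=-7: full span → s += -7 → s = 6.0000
seg 3 [81.3°–144.7°] cycloidal, h=9: full span → s += 9 → s = 15.0000
seg 4 [144.7°–198.6°] simple-harmonic, h=-9: full span → s += -9 → s = 6.0000
seg 5 [198.6°–324.4°] uniform, h=7: full span → s += 7 → s = 13.0000
seg 6 [324.4°–360°] uniform, h=8: θ=332.6° here. β=8.2, B=35.6. 8·8.2/35.6 = 1.8427 → s = 14.8427

14.8427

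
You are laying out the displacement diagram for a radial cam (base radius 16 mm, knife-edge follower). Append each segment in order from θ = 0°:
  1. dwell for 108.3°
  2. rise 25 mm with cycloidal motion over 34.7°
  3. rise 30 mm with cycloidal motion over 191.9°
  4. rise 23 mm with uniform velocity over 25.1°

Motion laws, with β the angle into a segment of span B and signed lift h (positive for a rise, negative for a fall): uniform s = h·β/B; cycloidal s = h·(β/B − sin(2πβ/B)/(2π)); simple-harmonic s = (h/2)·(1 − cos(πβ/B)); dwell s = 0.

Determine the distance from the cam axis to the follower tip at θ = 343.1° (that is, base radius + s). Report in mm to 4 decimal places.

seg 1 [0°–108.3°] dwell: s stays 0.0000
seg 2 [108.3°–143°] cycloidal, h=25: full span → s += 25 → s = 25.0000
seg 3 [143°–334.9°] cycloidal, h=30: full span → s += 30 → s = 55.0000
seg 4 [334.9°–360°] uniform, h=23: θ=343.1° here. β=8.2, B=25.1. 23·8.2/25.1 = 7.5139 → s = 62.5139
radial distance = base radius + s = 16 + 62.5139 = 78.5139

78.5139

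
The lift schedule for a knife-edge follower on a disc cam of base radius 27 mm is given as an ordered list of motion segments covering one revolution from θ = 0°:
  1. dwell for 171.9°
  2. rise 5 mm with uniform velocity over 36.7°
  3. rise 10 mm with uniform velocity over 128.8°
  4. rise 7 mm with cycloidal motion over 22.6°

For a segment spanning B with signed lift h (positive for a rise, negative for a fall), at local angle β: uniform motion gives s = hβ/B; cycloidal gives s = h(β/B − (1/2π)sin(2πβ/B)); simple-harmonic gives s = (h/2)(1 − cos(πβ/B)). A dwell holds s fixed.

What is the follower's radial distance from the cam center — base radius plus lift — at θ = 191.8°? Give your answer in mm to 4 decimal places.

seg 1 [0°–171.9°] dwell: s stays 0.0000
seg 2 [171.9°–208.6°] uniform, h=5: θ=191.8° here. β=19.9, B=36.7. 5·19.9/36.7 = 2.7112 → s = 2.7112
radial distance = base radius + s = 27 + 2.7112 = 29.7112

29.7112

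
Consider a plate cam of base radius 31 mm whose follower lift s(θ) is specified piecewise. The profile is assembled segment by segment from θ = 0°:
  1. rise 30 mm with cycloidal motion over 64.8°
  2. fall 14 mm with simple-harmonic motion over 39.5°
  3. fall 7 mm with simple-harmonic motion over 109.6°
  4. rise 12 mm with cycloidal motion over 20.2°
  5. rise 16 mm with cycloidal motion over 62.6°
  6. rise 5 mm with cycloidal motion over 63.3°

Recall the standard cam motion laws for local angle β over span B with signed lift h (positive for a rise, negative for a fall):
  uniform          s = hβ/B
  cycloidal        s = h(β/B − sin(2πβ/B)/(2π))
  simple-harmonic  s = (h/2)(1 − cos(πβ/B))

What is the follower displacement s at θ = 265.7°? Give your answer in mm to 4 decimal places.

seg 1 [0°–64.8°] cycloidal, h=30: full span → s += 30 → s = 30.0000
seg 2 [64.8°–104.3°] simple-harmonic, h=-14: full span → s += -14 → s = 16.0000
seg 3 [104.3°–213.9°] simple-harmonic, h=-7: full span → s += -7 → s = 9.0000
seg 4 [213.9°–234.1°] cycloidal, h=12: full span → s += 12 → s = 21.0000
seg 5 [234.1°–296.7°] cycloidal, h=16: θ=265.7° here. β=31.6, B=62.6. 16·(0.5048 − sin(2π·0.5048)/(2π)) = 8.1533 → s = 29.1533

29.1533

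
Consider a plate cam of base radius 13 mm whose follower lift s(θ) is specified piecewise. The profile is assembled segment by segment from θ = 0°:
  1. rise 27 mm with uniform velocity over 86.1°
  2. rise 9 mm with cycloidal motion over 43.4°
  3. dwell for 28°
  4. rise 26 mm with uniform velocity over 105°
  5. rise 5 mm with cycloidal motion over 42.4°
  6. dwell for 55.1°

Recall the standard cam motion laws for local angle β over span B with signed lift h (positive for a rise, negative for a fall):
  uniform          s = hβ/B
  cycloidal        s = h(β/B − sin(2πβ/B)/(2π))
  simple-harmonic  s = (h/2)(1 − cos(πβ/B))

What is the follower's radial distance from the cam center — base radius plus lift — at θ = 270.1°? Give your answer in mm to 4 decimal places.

seg 1 [0°–86.1°] uniform, h=27: full span → s += 27 → s = 27.0000
seg 2 [86.1°–129.5°] cycloidal, h=9: full span → s += 9 → s = 36.0000
seg 3 [129.5°–157.5°] dwell: s stays 36.0000
seg 4 [157.5°–262.5°] uniform, h=26: full span → s += 26 → s = 62.0000
seg 5 [262.5°–304.9°] cycloidal, h=5: θ=270.1° here. β=7.6, B=42.4. 5·(0.1792 − sin(2π·0.1792)/(2π)) = 0.1778 → s = 62.1778
radial distance = base radius + s = 13 + 62.1778 = 75.1778

75.1778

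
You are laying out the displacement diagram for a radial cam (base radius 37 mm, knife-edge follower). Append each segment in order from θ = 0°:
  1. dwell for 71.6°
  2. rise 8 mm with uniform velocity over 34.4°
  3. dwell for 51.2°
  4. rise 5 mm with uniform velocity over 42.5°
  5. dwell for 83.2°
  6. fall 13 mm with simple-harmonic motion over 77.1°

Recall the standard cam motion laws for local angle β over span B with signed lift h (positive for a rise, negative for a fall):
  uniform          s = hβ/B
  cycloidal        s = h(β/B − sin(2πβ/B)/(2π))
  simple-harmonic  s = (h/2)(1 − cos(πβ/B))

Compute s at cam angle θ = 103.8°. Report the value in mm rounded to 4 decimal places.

seg 1 [0°–71.6°] dwell: s stays 0.0000
seg 2 [71.6°–106°] uniform, h=8: θ=103.8° here. β=32.2, B=34.4. 8·32.2/34.4 = 7.4884 → s = 7.4884

7.4884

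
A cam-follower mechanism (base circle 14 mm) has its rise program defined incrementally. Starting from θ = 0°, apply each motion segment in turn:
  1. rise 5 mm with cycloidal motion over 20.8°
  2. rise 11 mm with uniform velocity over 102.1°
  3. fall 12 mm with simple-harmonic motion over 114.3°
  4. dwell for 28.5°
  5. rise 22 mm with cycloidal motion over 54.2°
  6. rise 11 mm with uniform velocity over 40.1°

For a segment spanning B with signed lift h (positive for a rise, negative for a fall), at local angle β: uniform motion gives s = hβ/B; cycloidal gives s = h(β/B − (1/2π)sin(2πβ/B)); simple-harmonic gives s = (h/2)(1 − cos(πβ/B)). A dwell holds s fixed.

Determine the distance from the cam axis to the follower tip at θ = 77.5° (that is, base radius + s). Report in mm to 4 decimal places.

seg 1 [0°–20.8°] cycloidal, h=5: full span → s += 5 → s = 5.0000
seg 2 [20.8°–122.9°] uniform, h=11: θ=77.5° here. β=56.7, B=102.1. 11·56.7/102.1 = 6.1087 → s = 11.1087
radial distance = base radius + s = 14 + 11.1087 = 25.1087

25.1087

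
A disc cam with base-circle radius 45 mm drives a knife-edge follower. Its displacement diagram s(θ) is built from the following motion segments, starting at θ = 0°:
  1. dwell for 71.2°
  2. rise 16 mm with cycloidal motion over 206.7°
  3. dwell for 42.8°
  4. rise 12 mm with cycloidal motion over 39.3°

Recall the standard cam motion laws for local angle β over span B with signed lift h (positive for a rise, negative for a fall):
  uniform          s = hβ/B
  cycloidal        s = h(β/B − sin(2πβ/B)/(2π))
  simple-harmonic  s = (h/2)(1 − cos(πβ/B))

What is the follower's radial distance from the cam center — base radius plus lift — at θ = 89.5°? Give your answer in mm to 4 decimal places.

seg 1 [0°–71.2°] dwell: s stays 0.0000
seg 2 [71.2°–277.9°] cycloidal, h=16: θ=89.5° here. β=18.3, B=206.7. 16·(0.0885 − sin(2π·0.0885)/(2π)) = 0.0719 → s = 0.0719
radial distance = base radius + s = 45 + 0.0719 = 45.0719

45.0719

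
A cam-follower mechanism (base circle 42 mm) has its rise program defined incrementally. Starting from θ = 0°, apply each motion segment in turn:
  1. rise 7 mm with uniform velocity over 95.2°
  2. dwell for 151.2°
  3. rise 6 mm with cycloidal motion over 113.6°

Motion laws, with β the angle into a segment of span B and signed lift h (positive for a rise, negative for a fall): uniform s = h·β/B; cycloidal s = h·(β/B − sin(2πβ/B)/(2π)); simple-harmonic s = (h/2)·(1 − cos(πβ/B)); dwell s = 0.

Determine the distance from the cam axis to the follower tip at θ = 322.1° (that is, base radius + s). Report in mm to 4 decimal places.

seg 1 [0°–95.2°] uniform, h=7: full span → s += 7 → s = 7.0000
seg 2 [95.2°–246.4°] dwell: s stays 7.0000
seg 3 [246.4°–360°] cycloidal, h=6: θ=322.1° here. β=75.7, B=113.6. 6·(0.6664 − sin(2π·0.6664)/(2π)) = 4.8244 → s = 11.8244
radial distance = base radius + s = 42 + 11.8244 = 53.8244

53.8244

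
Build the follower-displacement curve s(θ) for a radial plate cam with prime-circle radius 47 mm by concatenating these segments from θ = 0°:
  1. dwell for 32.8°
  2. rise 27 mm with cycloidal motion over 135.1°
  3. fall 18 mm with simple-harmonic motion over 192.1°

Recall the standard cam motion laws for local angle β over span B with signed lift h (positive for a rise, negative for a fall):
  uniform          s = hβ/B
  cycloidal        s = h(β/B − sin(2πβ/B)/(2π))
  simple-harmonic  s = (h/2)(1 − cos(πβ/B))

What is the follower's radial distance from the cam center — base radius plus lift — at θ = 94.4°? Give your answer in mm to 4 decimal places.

seg 1 [0°–32.8°] dwell: s stays 0.0000
seg 2 [32.8°–167.9°] cycloidal, h=27: θ=94.4° here. β=61.6, B=135.1. 27·(0.4560 − sin(2π·0.4560)/(2π)) = 11.1369 → s = 11.1369
radial distance = base radius + s = 47 + 11.1369 = 58.1369

58.1369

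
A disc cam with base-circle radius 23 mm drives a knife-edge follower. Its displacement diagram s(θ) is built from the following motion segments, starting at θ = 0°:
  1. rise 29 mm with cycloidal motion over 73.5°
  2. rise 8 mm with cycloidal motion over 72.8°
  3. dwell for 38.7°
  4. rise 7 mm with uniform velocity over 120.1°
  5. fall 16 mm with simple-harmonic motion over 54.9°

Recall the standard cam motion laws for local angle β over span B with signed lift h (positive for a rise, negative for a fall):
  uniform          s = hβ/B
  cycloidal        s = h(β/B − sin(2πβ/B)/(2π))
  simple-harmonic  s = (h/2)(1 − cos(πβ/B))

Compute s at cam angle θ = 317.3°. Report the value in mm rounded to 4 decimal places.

seg 1 [0°–73.5°] cycloidal, h=29: full span → s += 29 → s = 29.0000
seg 2 [73.5°–146.3°] cycloidal, h=8: full span → s += 8 → s = 37.0000
seg 3 [146.3°–185°] dwell: s stays 37.0000
seg 4 [185°–305.1°] uniform, h=7: full span → s += 7 → s = 44.0000
seg 5 [305.1°–360°] simple-harmonic, h=-16: θ=317.3° here. β=12.2, B=54.9. -16/2·(1 − cos(π·0.2222)) = -1.8716 → s = 42.1284

42.1284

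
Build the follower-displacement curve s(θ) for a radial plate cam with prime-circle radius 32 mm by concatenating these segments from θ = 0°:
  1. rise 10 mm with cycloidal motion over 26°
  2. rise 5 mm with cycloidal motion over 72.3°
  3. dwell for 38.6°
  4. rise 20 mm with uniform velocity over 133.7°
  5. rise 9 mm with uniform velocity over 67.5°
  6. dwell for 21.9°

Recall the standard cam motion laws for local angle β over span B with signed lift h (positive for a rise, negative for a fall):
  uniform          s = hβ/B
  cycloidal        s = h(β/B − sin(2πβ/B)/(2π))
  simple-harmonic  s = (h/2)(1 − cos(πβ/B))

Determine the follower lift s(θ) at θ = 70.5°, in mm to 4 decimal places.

seg 1 [0°–26°] cycloidal, h=10: full span → s += 10 → s = 10.0000
seg 2 [26°–98.3°] cycloidal, h=5: θ=70.5° here. β=44.5, B=72.3. 5·(0.6155 − sin(2π·0.6155)/(2π)) = 3.6055 → s = 13.6055

13.6055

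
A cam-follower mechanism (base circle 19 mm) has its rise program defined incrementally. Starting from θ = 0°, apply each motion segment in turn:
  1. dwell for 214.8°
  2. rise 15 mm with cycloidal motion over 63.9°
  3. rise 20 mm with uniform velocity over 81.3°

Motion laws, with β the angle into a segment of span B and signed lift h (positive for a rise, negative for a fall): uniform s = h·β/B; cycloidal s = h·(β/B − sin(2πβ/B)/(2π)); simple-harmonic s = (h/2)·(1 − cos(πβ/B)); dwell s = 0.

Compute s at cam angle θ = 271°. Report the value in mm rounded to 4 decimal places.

seg 1 [0°–214.8°] dwell: s stays 0.0000
seg 2 [214.8°–278.7°] cycloidal, h=15: θ=271° here. β=56.2, B=63.9. 15·(0.8795 − sin(2π·0.8795)/(2π)) = 14.8322 → s = 14.8322

14.8322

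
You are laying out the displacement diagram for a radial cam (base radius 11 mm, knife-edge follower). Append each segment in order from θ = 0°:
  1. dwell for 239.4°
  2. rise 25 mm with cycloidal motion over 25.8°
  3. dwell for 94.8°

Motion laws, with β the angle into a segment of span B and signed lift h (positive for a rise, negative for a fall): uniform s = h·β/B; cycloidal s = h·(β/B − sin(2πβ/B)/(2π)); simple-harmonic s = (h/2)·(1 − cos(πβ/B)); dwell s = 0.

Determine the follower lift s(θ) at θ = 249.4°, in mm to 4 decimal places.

seg 1 [0°–239.4°] dwell: s stays 0.0000
seg 2 [239.4°–265.2°] cycloidal, h=25: θ=249.4° here. β=10, B=25.8. 25·(0.3876 − sin(2π·0.3876)/(2π)) = 7.1077 → s = 7.1077

7.1077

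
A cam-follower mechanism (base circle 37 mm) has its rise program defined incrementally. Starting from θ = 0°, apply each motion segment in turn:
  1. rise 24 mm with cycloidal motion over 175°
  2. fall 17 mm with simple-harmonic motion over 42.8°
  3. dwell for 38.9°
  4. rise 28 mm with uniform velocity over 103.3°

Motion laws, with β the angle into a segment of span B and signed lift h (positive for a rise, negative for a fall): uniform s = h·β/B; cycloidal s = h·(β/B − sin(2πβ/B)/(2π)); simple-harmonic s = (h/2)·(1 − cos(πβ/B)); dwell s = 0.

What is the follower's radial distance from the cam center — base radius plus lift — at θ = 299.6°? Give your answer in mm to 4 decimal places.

seg 1 [0°–175°] cycloidal, h=24: full span → s += 24 → s = 24.0000
seg 2 [175°–217.8°] simple-harmonic, h=-17: full span → s += -17 → s = 7.0000
seg 3 [217.8°–256.7°] dwell: s stays 7.0000
seg 4 [256.7°–360°] uniform, h=28: θ=299.6° here. β=42.9, B=103.3. 28·42.9/103.3 = 11.6283 → s = 18.6283
radial distance = base radius + s = 37 + 18.6283 = 55.6283

55.6283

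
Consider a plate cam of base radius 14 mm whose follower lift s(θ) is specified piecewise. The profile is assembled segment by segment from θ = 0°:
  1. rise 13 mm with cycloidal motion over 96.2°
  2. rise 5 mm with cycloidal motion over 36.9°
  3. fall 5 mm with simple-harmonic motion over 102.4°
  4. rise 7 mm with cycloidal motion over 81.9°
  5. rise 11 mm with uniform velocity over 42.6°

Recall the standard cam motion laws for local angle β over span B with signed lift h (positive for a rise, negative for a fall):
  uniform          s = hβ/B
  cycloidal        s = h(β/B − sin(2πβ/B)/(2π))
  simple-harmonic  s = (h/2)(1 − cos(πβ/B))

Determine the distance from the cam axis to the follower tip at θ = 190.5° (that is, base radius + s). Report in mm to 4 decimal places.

seg 1 [0°–96.2°] cycloidal, h=13: full span → s += 13 → s = 13.0000
seg 2 [96.2°–133.1°] cycloidal, h=5: full span → s += 5 → s = 18.0000
seg 3 [133.1°–235.5°] simple-harmonic, h=-5: θ=190.5° here. β=57.4, B=102.4. -5/2·(1 − cos(π·0.5605)) = -2.9727 → s = 15.0273
radial distance = base radius + s = 14 + 15.0273 = 29.0273

29.0273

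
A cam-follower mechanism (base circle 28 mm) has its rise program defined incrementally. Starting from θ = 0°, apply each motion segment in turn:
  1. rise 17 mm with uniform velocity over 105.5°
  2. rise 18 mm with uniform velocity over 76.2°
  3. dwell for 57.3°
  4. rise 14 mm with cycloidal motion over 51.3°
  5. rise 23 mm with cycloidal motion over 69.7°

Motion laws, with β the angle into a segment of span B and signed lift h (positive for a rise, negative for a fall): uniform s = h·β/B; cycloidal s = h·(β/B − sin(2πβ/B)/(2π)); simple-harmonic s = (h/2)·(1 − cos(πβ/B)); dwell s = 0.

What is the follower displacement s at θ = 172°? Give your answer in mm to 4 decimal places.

seg 1 [0°–105.5°] uniform, h=17: full span → s += 17 → s = 17.0000
seg 2 [105.5°–181.7°] uniform, h=18: θ=172° here. β=66.5, B=76.2. 18·66.5/76.2 = 15.7087 → s = 32.7087

32.7087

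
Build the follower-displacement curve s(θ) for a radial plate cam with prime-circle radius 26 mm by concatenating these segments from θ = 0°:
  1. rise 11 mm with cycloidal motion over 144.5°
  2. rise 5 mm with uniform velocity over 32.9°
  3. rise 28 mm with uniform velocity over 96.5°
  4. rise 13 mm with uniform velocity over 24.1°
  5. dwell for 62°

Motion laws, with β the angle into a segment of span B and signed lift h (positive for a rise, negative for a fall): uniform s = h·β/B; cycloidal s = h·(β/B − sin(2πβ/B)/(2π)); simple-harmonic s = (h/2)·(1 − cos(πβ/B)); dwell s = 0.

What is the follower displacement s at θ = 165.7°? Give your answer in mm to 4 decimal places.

seg 1 [0°–144.5°] cycloidal, h=11: full span → s += 11 → s = 11.0000
seg 2 [144.5°–177.4°] uniform, h=5: θ=165.7° here. β=21.2, B=32.9. 5·21.2/32.9 = 3.2219 → s = 14.2219

14.2219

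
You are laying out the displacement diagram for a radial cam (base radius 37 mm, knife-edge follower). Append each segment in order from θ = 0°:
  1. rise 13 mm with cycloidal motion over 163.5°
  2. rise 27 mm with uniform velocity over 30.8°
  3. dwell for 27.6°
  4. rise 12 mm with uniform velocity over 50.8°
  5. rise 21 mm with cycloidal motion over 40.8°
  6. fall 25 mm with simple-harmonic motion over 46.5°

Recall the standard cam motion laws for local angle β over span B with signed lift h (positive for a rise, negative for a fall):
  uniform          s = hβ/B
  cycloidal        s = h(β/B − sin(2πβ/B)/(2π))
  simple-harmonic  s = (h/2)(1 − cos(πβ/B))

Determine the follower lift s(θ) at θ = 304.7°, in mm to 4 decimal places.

seg 1 [0°–163.5°] cycloidal, h=13: full span → s += 13 → s = 13.0000
seg 2 [163.5°–194.3°] uniform, h=27: full span → s += 27 → s = 40.0000
seg 3 [194.3°–221.9°] dwell: s stays 40.0000
seg 4 [221.9°–272.7°] uniform, h=12: full span → s += 12 → s = 52.0000
seg 5 [272.7°–313.5°] cycloidal, h=21: θ=304.7° here. β=32, B=40.8. 21·(0.7843 − sin(2π·0.7843)/(2π)) = 19.7355 → s = 71.7355

71.7355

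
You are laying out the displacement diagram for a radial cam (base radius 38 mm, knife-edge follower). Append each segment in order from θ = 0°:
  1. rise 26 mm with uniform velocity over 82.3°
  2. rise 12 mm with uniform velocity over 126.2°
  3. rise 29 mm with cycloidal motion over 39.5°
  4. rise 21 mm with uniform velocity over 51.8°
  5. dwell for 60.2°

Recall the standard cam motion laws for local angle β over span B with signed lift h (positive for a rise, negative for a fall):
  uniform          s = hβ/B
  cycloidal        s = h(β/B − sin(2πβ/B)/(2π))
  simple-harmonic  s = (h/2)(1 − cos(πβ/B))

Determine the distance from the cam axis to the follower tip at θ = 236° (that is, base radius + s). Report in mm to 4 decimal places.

seg 1 [0°–82.3°] uniform, h=26: full span → s += 26 → s = 26.0000
seg 2 [82.3°–208.5°] uniform, h=12: full span → s += 12 → s = 38.0000
seg 3 [208.5°–248°] cycloidal, h=29: θ=236° here. β=27.5, B=39.5. 29·(0.6962 − sin(2π·0.6962)/(2π)) = 24.5442 → s = 62.5442
radial distance = base radius + s = 38 + 62.5442 = 100.5442

100.5442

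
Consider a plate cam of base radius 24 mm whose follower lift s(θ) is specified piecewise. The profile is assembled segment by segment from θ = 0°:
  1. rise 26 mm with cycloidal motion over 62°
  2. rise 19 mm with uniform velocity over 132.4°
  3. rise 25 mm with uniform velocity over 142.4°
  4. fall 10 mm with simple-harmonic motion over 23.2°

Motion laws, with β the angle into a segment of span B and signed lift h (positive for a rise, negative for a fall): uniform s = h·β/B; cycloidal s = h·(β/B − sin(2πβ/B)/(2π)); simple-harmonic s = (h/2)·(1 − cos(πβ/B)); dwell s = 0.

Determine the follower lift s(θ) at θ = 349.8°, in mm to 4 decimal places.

seg 1 [0°–62°] cycloidal, h=26: full span → s += 26 → s = 26.0000
seg 2 [62°–194.4°] uniform, h=19: full span → s += 19 → s = 45.0000
seg 3 [194.4°–336.8°] uniform, h=25: full span → s += 25 → s = 70.0000
seg 4 [336.8°–360°] simple-harmonic, h=-10: θ=349.8° here. β=13, B=23.2. -10/2·(1 − cos(π·0.5603)) = -5.9422 → s = 64.0578

64.0578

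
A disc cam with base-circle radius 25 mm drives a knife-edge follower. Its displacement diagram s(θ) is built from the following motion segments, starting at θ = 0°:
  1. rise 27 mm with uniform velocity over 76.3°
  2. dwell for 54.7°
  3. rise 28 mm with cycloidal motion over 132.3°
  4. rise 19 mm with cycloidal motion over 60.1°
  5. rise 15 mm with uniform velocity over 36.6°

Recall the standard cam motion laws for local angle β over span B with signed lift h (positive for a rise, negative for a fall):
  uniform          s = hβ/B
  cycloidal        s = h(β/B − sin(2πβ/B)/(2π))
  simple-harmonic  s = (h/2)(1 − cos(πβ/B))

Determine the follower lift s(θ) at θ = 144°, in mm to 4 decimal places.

seg 1 [0°–76.3°] uniform, h=27: full span → s += 27 → s = 27.0000
seg 2 [76.3°–131°] dwell: s stays 27.0000
seg 3 [131°–263.3°] cycloidal, h=28: θ=144° here. β=13, B=132.3. 28·(0.0983 − sin(2π·0.0983)/(2π)) = 0.1715 → s = 27.1715

27.1715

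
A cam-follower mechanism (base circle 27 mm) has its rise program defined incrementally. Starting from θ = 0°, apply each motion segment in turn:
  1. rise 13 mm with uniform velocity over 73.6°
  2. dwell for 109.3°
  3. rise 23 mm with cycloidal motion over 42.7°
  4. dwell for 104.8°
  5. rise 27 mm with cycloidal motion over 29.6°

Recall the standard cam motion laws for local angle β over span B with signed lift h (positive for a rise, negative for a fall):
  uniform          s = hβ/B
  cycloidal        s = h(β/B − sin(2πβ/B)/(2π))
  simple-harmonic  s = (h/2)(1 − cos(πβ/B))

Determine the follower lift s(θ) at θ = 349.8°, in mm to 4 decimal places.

seg 1 [0°–73.6°] uniform, h=13: full span → s += 13 → s = 13.0000
seg 2 [73.6°–182.9°] dwell: s stays 13.0000
seg 3 [182.9°–225.6°] cycloidal, h=23: full span → s += 23 → s = 36.0000
seg 4 [225.6°–330.4°] dwell: s stays 36.0000
seg 5 [330.4°–360°] cycloidal, h=27: θ=349.8° here. β=19.4, B=29.6. 27·(0.6554 − sin(2π·0.6554)/(2π)) = 21.2562 → s = 57.2562

57.2562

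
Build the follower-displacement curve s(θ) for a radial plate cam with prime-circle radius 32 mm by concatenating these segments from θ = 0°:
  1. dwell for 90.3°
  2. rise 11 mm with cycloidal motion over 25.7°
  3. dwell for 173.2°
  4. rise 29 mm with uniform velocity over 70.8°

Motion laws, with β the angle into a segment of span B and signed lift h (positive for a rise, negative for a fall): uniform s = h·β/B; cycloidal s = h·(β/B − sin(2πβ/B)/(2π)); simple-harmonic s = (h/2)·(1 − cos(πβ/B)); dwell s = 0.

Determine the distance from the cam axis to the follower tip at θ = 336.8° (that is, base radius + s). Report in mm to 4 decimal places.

seg 1 [0°–90.3°] dwell: s stays 0.0000
seg 2 [90.3°–116°] cycloidal, h=11: full span → s += 11 → s = 11.0000
seg 3 [116°–289.2°] dwell: s stays 11.0000
seg 4 [289.2°–360°] uniform, h=29: θ=336.8° here. β=47.6, B=70.8. 29·47.6/70.8 = 19.4972 → s = 30.4972
radial distance = base radius + s = 32 + 30.4972 = 62.4972

62.4972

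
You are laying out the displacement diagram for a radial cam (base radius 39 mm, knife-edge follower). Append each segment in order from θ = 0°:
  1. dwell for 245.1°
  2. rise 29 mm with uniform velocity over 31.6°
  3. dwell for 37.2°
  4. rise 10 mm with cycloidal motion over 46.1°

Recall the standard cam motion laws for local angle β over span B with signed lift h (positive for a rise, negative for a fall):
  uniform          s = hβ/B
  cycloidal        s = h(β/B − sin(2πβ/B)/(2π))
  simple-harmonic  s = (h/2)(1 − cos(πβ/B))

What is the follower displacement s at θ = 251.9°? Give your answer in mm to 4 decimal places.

seg 1 [0°–245.1°] dwell: s stays 0.0000
seg 2 [245.1°–276.7°] uniform, h=29: θ=251.9° here. β=6.8, B=31.6. 29·6.8/31.6 = 6.2405 → s = 6.2405

6.2405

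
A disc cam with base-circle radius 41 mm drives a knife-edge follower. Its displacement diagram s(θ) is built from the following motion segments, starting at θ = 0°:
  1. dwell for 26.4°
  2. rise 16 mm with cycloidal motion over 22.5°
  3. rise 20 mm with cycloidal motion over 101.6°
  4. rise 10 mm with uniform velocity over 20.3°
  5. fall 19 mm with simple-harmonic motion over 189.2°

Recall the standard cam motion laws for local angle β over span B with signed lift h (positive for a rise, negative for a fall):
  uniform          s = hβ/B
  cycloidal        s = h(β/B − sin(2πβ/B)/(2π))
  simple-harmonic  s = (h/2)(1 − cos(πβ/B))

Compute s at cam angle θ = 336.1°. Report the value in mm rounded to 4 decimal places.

seg 1 [0°–26.4°] dwell: s stays 0.0000
seg 2 [26.4°–48.9°] cycloidal, h=16: full span → s += 16 → s = 16.0000
seg 3 [48.9°–150.5°] cycloidal, h=20: full span → s += 20 → s = 36.0000
seg 4 [150.5°–170.8°] uniform, h=10: full span → s += 10 → s = 46.0000
seg 5 [170.8°–360°] simple-harmonic, h=-19: θ=336.1° here. β=165.3, B=189.2. -19/2·(1 − cos(π·0.8737)) = -18.2617 → s = 27.7383

27.7383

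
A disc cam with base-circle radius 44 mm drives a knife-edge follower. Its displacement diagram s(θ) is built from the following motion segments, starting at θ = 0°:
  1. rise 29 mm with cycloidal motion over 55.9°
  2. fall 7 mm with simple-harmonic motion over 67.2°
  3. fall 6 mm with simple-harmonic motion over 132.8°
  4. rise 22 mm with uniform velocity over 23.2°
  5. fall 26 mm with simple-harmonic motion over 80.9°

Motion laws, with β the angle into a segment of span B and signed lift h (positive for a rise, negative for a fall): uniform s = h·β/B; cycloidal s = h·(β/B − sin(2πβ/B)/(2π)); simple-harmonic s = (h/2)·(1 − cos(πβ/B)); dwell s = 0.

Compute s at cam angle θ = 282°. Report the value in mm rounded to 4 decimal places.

seg 1 [0°–55.9°] cycloidal, h=29: full span → s += 29 → s = 29.0000
seg 2 [55.9°–123.1°] simple-harmonic, h=-7: full span → s += -7 → s = 22.0000
seg 3 [123.1°–255.9°] simple-harmonic, h=-6: full span → s += -6 → s = 16.0000
seg 4 [255.9°–279.1°] uniform, h=22: full span → s += 22 → s = 38.0000
seg 5 [279.1°–360°] simple-harmonic, h=-26: θ=282° here. β=2.9, B=80.9. -26/2·(1 − cos(π·0.0358)) = -0.0823 → s = 37.9177

37.9177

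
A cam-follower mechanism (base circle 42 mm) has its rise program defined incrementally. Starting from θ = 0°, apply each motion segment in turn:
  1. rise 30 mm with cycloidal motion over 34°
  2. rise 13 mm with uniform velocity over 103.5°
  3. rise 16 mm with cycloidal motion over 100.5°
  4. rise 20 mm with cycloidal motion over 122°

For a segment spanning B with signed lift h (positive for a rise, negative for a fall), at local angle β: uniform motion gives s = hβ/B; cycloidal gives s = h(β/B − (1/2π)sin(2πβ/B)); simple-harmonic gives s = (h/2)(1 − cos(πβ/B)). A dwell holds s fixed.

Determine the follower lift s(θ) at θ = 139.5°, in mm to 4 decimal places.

seg 1 [0°–34°] cycloidal, h=30: full span → s += 30 → s = 30.0000
seg 2 [34°–137.5°] uniform, h=13: full span → s += 13 → s = 43.0000
seg 3 [137.5°–238°] cycloidal, h=16: θ=139.5° here. β=2, B=100.5. 16·(0.0199 − sin(2π·0.0199)/(2π)) = 0.0008 → s = 43.0008

43.0008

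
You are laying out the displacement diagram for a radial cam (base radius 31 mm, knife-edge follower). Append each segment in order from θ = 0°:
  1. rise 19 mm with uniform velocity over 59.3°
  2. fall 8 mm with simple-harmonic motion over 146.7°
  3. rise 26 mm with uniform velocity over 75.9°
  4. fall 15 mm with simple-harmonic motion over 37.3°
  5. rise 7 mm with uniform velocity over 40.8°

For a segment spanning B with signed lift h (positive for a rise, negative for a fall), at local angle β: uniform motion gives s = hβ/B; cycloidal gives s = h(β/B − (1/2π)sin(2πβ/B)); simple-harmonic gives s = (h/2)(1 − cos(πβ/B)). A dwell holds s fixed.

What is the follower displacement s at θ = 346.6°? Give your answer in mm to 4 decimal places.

seg 1 [0°–59.3°] uniform, h=19: full span → s += 19 → s = 19.0000
seg 2 [59.3°–206°] simple-harmonic, h=-8: full span → s += -8 → s = 11.0000
seg 3 [206°–281.9°] uniform, h=26: full span → s += 26 → s = 37.0000
seg 4 [281.9°–319.2°] simple-harmonic, h=-15: full span → s += -15 → s = 22.0000
seg 5 [319.2°–360°] uniform, h=7: θ=346.6° here. β=27.4, B=40.8. 7·27.4/40.8 = 4.7010 → s = 26.7010

26.7010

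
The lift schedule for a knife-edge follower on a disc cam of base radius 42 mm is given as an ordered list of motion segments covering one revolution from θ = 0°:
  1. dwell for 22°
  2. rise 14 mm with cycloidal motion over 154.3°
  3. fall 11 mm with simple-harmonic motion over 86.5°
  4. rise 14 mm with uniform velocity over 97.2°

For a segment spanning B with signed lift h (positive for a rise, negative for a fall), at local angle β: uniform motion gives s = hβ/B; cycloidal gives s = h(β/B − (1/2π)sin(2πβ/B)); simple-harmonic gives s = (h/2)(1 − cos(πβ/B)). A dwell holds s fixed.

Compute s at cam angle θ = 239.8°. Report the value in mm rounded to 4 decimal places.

seg 1 [0°–22°] dwell: s stays 0.0000
seg 2 [22°–176.3°] cycloidal, h=14: full span → s += 14 → s = 14.0000
seg 3 [176.3°–262.8°] simple-harmonic, h=-11: θ=239.8° here. β=63.5, B=86.5. -11/2·(1 − cos(π·0.7341)) = -9.1901 → s = 4.8099

4.8099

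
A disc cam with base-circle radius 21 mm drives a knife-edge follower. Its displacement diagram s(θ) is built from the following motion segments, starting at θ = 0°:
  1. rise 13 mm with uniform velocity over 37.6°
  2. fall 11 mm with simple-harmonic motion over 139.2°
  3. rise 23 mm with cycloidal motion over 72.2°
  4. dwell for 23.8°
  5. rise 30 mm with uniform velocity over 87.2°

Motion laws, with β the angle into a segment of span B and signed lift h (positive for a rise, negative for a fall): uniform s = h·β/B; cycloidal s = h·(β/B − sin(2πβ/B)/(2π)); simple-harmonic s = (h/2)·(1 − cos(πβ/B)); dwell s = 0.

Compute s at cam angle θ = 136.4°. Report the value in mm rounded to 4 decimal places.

seg 1 [0°–37.6°] uniform, h=13: full span → s += 13 → s = 13.0000
seg 2 [37.6°–176.8°] simple-harmonic, h=-11: θ=136.4° here. β=98.8, B=139.2. -11/2·(1 − cos(π·0.7098)) = -8.8678 → s = 4.1322

4.1322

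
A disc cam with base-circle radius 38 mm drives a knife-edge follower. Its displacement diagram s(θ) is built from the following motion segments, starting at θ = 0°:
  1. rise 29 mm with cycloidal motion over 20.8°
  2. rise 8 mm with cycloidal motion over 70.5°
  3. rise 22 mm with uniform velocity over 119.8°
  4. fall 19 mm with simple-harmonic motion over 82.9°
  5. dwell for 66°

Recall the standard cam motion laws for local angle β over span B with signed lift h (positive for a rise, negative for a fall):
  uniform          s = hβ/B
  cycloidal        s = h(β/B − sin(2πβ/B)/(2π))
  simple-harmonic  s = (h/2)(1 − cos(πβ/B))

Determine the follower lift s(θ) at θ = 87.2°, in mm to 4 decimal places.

seg 1 [0°–20.8°] cycloidal, h=29: full span → s += 29 → s = 29.0000
seg 2 [20.8°–91.3°] cycloidal, h=8: θ=87.2° here. β=66.4, B=70.5. 8·(0.9418 − sin(2π·0.9418)/(2π)) = 7.9897 → s = 36.9897

36.9897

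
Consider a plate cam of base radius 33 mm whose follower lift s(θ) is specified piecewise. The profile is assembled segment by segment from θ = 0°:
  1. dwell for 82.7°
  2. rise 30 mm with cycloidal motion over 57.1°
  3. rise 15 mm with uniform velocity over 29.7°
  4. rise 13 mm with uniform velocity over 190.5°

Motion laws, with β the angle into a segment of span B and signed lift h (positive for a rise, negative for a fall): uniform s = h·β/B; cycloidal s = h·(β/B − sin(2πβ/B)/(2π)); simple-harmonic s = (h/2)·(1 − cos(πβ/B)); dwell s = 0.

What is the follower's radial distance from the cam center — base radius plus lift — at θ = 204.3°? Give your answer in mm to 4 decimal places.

seg 1 [0°–82.7°] dwell: s stays 0.0000
seg 2 [82.7°–139.8°] cycloidal, h=30: full span → s += 30 → s = 30.0000
seg 3 [139.8°–169.5°] uniform, h=15: full span → s += 15 → s = 45.0000
seg 4 [169.5°–360°] uniform, h=13: θ=204.3° here. β=34.8, B=190.5. 13·34.8/190.5 = 2.3748 → s = 47.3748
radial distance = base radius + s = 33 + 47.3748 = 80.3748

80.3748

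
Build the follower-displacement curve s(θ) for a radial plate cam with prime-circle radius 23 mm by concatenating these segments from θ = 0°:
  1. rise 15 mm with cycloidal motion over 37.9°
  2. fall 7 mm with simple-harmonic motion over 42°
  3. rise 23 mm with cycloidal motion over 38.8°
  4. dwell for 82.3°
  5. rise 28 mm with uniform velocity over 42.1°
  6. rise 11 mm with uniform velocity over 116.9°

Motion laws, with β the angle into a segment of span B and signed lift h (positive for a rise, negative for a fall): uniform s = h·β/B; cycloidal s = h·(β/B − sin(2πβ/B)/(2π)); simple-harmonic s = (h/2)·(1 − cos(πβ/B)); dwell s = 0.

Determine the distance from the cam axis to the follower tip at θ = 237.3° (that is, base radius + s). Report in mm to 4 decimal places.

seg 1 [0°–37.9°] cycloidal, h=15: full span → s += 15 → s = 15.0000
seg 2 [37.9°–79.9°] simple-harmonic, h=-7: full span → s += -7 → s = 8.0000
seg 3 [79.9°–118.7°] cycloidal, h=23: full span → s += 23 → s = 31.0000
seg 4 [118.7°–201°] dwell: s stays 31.0000
seg 5 [201°–243.1°] uniform, h=28: θ=237.3° here. β=36.3, B=42.1. 28·36.3/42.1 = 24.1425 → s = 55.1425
radial distance = base radius + s = 23 + 55.1425 = 78.1425

78.1425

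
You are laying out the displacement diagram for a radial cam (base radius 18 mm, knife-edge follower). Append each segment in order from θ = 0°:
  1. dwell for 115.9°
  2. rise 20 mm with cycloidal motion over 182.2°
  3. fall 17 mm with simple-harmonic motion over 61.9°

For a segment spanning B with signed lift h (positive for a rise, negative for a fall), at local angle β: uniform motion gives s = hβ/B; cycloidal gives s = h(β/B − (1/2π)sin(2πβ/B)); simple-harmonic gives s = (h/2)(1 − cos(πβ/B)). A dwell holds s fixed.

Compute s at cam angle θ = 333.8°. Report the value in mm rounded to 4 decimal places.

seg 1 [0°–115.9°] dwell: s stays 0.0000
seg 2 [115.9°–298.1°] cycloidal, h=20: full span → s += 20 → s = 20.0000
seg 3 [298.1°–360°] simple-harmonic, h=-17: θ=333.8° here. β=35.7, B=61.9. -17/2·(1 − cos(π·0.5767)) = -10.5293 → s = 9.4707

9.4707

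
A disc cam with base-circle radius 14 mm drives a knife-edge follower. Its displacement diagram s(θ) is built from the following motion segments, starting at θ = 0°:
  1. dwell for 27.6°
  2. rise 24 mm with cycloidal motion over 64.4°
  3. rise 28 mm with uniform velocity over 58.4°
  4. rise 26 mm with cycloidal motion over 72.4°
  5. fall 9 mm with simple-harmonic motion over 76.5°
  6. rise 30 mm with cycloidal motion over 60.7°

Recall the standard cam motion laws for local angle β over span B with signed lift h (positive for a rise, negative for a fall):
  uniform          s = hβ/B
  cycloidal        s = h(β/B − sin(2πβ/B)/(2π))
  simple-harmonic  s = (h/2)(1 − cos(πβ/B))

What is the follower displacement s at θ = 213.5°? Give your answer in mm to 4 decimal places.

seg 1 [0°–27.6°] dwell: s stays 0.0000
seg 2 [27.6°–92°] cycloidal, h=24: full span → s += 24 → s = 24.0000
seg 3 [92°–150.4°] uniform, h=28: full span → s += 28 → s = 52.0000
seg 4 [150.4°–222.8°] cycloidal, h=26: θ=213.5° here. β=63.1, B=72.4. 26·(0.8715 − sin(2π·0.8715)/(2π)) = 25.6490 → s = 77.6490

77.6490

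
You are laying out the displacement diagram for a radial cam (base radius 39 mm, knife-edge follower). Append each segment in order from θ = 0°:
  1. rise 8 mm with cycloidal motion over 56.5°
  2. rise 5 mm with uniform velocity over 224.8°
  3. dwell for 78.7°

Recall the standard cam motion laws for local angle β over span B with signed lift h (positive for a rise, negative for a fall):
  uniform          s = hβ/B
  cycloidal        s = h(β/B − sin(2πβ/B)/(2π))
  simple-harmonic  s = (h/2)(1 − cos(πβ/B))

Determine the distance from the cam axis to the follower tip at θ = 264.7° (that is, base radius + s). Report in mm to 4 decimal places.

seg 1 [0°–56.5°] cycloidal, h=8: full span → s += 8 → s = 8.0000
seg 2 [56.5°–281.3°] uniform, h=5: θ=264.7° here. β=208.2, B=224.8. 5·208.2/224.8 = 4.6308 → s = 12.6308
radial distance = base radius + s = 39 + 12.6308 = 51.6308

51.6308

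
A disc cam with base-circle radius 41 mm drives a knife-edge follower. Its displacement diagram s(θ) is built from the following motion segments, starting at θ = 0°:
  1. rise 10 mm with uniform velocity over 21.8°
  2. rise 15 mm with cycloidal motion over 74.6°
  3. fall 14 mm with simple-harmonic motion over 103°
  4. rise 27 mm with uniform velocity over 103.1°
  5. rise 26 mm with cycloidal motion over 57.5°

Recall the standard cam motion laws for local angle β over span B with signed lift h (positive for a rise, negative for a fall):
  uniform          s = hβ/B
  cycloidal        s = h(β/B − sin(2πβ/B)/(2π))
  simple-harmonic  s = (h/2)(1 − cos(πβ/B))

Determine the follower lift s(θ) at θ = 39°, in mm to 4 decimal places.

seg 1 [0°–21.8°] uniform, h=10: full span → s += 10 → s = 10.0000
seg 2 [21.8°–96.4°] cycloidal, h=15: θ=39° here. β=17.2, B=74.6. 15·(0.2306 − sin(2π·0.2306)/(2π)) = 1.0889 → s = 11.0889

11.0889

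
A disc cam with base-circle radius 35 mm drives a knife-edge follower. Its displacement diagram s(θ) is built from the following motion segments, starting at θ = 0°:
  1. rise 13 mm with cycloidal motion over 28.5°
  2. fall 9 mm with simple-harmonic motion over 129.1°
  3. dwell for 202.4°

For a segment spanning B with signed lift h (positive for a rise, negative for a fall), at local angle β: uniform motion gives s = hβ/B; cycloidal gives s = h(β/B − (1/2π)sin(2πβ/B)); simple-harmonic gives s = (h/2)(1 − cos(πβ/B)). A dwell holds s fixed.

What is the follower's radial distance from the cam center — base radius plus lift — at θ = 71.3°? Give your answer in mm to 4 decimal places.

seg 1 [0°–28.5°] cycloidal, h=13: full span → s += 13 → s = 13.0000
seg 2 [28.5°–157.6°] simple-harmonic, h=-9: θ=71.3° here. β=42.8, B=129.1. -9/2·(1 − cos(π·0.3315)) = -2.2279 → s = 10.7721
radial distance = base radius + s = 35 + 10.7721 = 45.7721

45.7721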